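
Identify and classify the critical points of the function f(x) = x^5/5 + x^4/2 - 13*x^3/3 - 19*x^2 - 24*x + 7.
f'(x) = x^4 + 2*x^3 - 13*x^2 - 38*x - 24

Solve f'(x) = 0:
  Factor: x^4 + 2*x^3 - 13*x^2 - 38*x - 24 = (x - 4)*(x + 1)*(x + 2)*(x + 3) = 0.
  ⇒ x = -3, -2, -1, 4

f''(x) = 4*x^3 + 6*x^2 - 26*x - 38
Second-derivative test at each critical point:
  f''(-3) = -14 < 0 → local maximum
  f''(-2) = 6 > 0 → local minimum
  f''(-1) = -10 < 0 → local maximum
  f''(4) = 210 > 0 → local minimum

Critical points: x = -3 (local maximum); x = -2 (local minimum); x = -1 (local maximum); x = 4 (local minimum)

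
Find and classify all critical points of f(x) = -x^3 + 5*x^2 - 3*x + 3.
f'(x) = -3*x^2 + 10*x - 3

Solve f'(x) = 0:
  Factor: -3*x^2 + 10*x - 3 = -(x - 3)*(3*x - 1) = 0.
  ⇒ x = 1/3, 3

f''(x) = 10 - 6*x
Second-derivative test at each critical point:
  f''(1/3) = 8 > 0 → local minimum
  f''(3) = -8 < 0 → local maximum

Critical points: x = 1/3 (local minimum); x = 3 (local maximum)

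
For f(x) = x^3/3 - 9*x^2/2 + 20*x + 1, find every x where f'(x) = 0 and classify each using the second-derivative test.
f'(x) = x^2 - 9*x + 20

Solve f'(x) = 0:
  Factor: x^2 - 9*x + 20 = (x - 5)*(x - 4) = 0.
  ⇒ x = 4, 5

f''(x) = 2*x - 9
Second-derivative test at each critical point:
  f''(4) = -1 < 0 → local maximum
  f''(5) = 1 > 0 → local minimum

Critical points: x = 4 (local maximum); x = 5 (local minimum)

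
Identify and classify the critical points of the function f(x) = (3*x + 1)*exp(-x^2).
f'(x) = (-2*x*(3*x + 1) + 3)*exp(-x^2)

Solve f'(x) = 0:
  f'(x) = (-6*x^2 - 2*x + 3)·exp(-x^2) and exp(-x^2) > 0 for every x, so f'(x) = 0 ⇔ -6*x^2 - 2*x + 3 = 0.
  6*x^2 + 2*x - 3 = 0 has no rational roots; quadratic formula: x = (-2 ± √76)/12.
  ⇒ x = -sqrt(19)/6 - 1/6 ≈ -0.8931, -1/6 + sqrt(19)/6 ≈ 0.5598

f''(x) = 2*(2*x^2*(3*x + 1) - 9*x - 1)*exp(-x^2)
Second-derivative test at each critical point:
  f''(-0.8931) = 3.9261 > 0 → local minimum
  f''(0.5598) = -6.3724 < 0 → local maximum

Critical points: x = -sqrt(19)/6 - 1/6 ≈ -0.8931 (local minimum); x = -1/6 + sqrt(19)/6 ≈ 0.5598 (local maximum)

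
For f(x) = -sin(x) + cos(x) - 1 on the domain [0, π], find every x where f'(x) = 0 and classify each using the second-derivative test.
f'(x) = -sin(x) - cos(x)

Solve f'(x) = 0 on [0, π]:
  f'(x) = 0 ⇔ -cos(x) = sin(x) ⇔ tan(x) = -1, i.e. x = arctan(-1) + nπ; keep the solutions lying in [0, π].
  ⇒ x = 3*pi/4 ≈ 2.3562

f''(x) = sin(x) - cos(x)
Second-derivative test at each critical point:
  f''(2.3562) = 1.4142 > 0 → local minimum

Critical points: x = 3*pi/4 ≈ 2.3562 (local minimum)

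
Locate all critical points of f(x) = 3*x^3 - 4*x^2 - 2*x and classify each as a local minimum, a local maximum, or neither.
f'(x) = 9*x^2 - 8*x - 2

Solve f'(x) = 0:
  9*x^2 - 8*x - 2 = 0 has no rational roots; quadratic formula: x = (8 ± √136)/18.
  ⇒ x = 4/9 - sqrt(34)/9 ≈ -0.2034, 4/9 + sqrt(34)/9 ≈ 1.0923

f''(x) = 18*x - 8
Second-derivative test at each critical point:
  f''(-0.2034) = -11.6619 < 0 → local maximum
  f''(1.0923) = 11.6619 > 0 → local minimum

Critical points: x = 4/9 - sqrt(34)/9 ≈ -0.2034 (local maximum); x = 4/9 + sqrt(34)/9 ≈ 1.0923 (local minimum)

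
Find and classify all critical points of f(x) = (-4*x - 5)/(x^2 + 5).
f'(x) = 2*(2*x^2 + 5*x - 10)/(x^4 + 10*x^2 + 25)

Solve f'(x) = 0:
  f'(x) = 2*(2*x^2 + 5*x - 10)/(x^2 + 5)^2; the denominator is positive wherever f is defined, so f'(x) = 0 ⇔ 4*x^2 + 10*x - 20 = 0.
  Factor: 4*x^2 + 10*x - 20 = 2*(2*x^2 + 5*x - 10); 2*x^2 + 5*x - 10 = 0 has no rational roots; quadratic formula: x = (-5 ± √105)/4.
  ⇒ x = -sqrt(105)/4 - 5/4 ≈ -3.8117, -5/4 + sqrt(105)/4 ≈ 1.3117

f''(x) = 2*(-4*x^2*(4*x + 5) + (12*x + 5)*(x^2 + 5))/(x^2 + 5)^3
Second-derivative test at each critical point:
  f''(-3.8117) = -0.0537 < 0 → local maximum
  f''(1.3117) = 0.4537 > 0 → local minimum

Critical points: x = -sqrt(105)/4 - 5/4 ≈ -3.8117 (local maximum); x = -5/4 + sqrt(105)/4 ≈ 1.3117 (local minimum)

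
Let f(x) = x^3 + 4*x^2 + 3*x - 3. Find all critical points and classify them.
f'(x) = 3*x^2 + 8*x + 3

Solve f'(x) = 0:
  3*x^2 + 8*x + 3 = 0 has no rational roots; quadratic formula: x = (-8 ± √28)/6.
  ⇒ x = -4/3 - sqrt(7)/3 ≈ -2.2153, -4/3 + sqrt(7)/3 ≈ -0.4514

f''(x) = 6*x + 8
Second-derivative test at each critical point:
  f''(-2.2153) = -5.2915 < 0 → local maximum
  f''(-0.4514) = 5.2915 > 0 → local minimum

Critical points: x = -4/3 - sqrt(7)/3 ≈ -2.2153 (local maximum); x = -4/3 + sqrt(7)/3 ≈ -0.4514 (local minimum)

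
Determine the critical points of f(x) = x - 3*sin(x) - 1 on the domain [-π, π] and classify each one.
f'(x) = 1 - 3*cos(x)

Solve f'(x) = 0 on [-π, π]:
  f'(x) = 0 ⇔ cos(x) = 1/3, i.e. x = ±arccos(1/3) + 2nπ; keep the solutions lying in [-π, π].
  ⇒ x = -acos(1/3) ≈ -1.2310, acos(1/3) ≈ 1.2310

f''(x) = 3*sin(x)
Second-derivative test at each critical point:
  f''(-1.2310) = -2.8284 < 0 → local maximum
  f''(1.2310) = 2.8284 > 0 → local minimum

Critical points: x = -acos(1/3) ≈ -1.2310 (local maximum); x = acos(1/3) ≈ 1.2310 (local minimum)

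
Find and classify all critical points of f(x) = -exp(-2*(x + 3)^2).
f'(x) = 4*(x + 3)*exp(-2*(x + 3)^2)

Solve f'(x) = 0:
  f'(x) = (4*x + 12)·exp(-2*(x + 3)^2) and exp(-2*(x + 3)^2) > 0 for every x, so f'(x) = 0 ⇔ 4*x + 12 = 0.
  Factor: 4*x + 12 = 4*(x + 3) = 0.
  ⇒ x = -3

f''(x) = 4*(1 - 4*(x + 3)^2)*exp(-2*(x + 3)^2)
Second-derivative test at each critical point:
  f''(-3) = 4 > 0 → local minimum

Critical points: x = -3 (local minimum)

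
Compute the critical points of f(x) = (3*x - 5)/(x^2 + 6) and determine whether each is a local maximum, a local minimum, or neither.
f'(x) = (-3*x^2 + 10*x + 18)/(x^4 + 12*x^2 + 36)

Solve f'(x) = 0:
  f'(x) = -(3*x^2 - 10*x - 18)/(x^2 + 6)^2; the denominator is positive wherever f is defined, so f'(x) = 0 ⇔ -3*x^2 + 10*x + 18 = 0.
  3*x^2 - 10*x - 18 = 0 has no rational roots; quadratic formula: x = (10 ± √316)/6.
  ⇒ x = 5/3 - sqrt(79)/3 ≈ -1.2961, 5/3 + sqrt(79)/3 ≈ 4.6294

f''(x) = 2*(4*x^2*(3*x - 5) + (5 - 9*x)*(x^2 + 6))/(x^2 + 6)^3
Second-derivative test at each critical point:
  f''(-1.2961) = 0.3014 > 0 → local minimum
  f''(4.6294) = -0.0236 < 0 → local maximum

Critical points: x = 5/3 - sqrt(79)/3 ≈ -1.2961 (local minimum); x = 5/3 + sqrt(79)/3 ≈ 4.6294 (local maximum)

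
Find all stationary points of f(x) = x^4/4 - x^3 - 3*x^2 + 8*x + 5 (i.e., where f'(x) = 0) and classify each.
f'(x) = x^3 - 3*x^2 - 6*x + 8

Solve f'(x) = 0:
  Factor: x^3 - 3*x^2 - 6*x + 8 = (x - 4)*(x - 1)*(x + 2) = 0.
  ⇒ x = -2, 1, 4

f''(x) = 3*x^2 - 6*x - 6
Second-derivative test at each critical point:
  f''(-2) = 18 > 0 → local minimum
  f''(1) = -9 < 0 → local maximum
  f''(4) = 18 > 0 → local minimum

Critical points: x = -2 (local minimum); x = 1 (local maximum); x = 4 (local minimum)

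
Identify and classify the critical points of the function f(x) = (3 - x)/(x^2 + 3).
f'(x) = (-x^2 + 2*x*(x - 3) - 3)/(x^2 + 3)^2

Solve f'(x) = 0:
  f'(x) = (x^2 - 6*x - 3)/(x^2 + 3)^2; the denominator is positive wherever f is defined, so f'(x) = 0 ⇔ x^2 - 6*x - 3 = 0.
  x^2 - 6*x - 3 = 0 has no rational roots; quadratic formula: x = (6 ± √48)/2.
  ⇒ x = 3 - 2*sqrt(3) ≈ -0.4641, 3 + 2*sqrt(3) ≈ 6.4641

f''(x) = 2*(4*x^2*(3 - x) + 3*(x - 1)*(x^2 + 3))/(x^2 + 3)^3
Second-derivative test at each critical point:
  f''(-0.4641) = -0.6701 < 0 → local maximum
  f''(6.4641) = 0.0035 > 0 → local minimum

Critical points: x = 3 - 2*sqrt(3) ≈ -0.4641 (local maximum); x = 3 + 2*sqrt(3) ≈ 6.4641 (local minimum)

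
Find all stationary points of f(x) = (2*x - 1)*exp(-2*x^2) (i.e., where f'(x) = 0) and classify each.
f'(x) = 2*(-2*x*(2*x - 1) + 1)*exp(-2*x^2)

Solve f'(x) = 0:
  f'(x) = (-8*x^2 + 4*x + 2)·exp(-2*x^2) and exp(-2*x^2) > 0 for every x, so f'(x) = 0 ⇔ -8*x^2 + 4*x + 2 = 0.
  Factor: -8*x^2 + 4*x + 2 = -2*(4*x^2 - 2*x - 1); 4*x^2 - 2*x - 1 = 0 has no rational roots; quadratic formula: x = (2 ± √20)/8.
  ⇒ x = 1/4 - sqrt(5)/4 ≈ -0.3090, 1/4 + sqrt(5)/4 ≈ 0.8090

f''(x) = 4*(4*x^2*(2*x - 1) - 6*x + 1)*exp(-2*x^2)
Second-derivative test at each critical point:
  f''(-0.3090) = 7.3893 > 0 → local minimum
  f''(0.8090) = -2.4157 < 0 → local maximum

Critical points: x = 1/4 - sqrt(5)/4 ≈ -0.3090 (local minimum); x = 1/4 + sqrt(5)/4 ≈ 0.8090 (local maximum)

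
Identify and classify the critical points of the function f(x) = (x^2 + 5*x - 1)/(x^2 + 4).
f'(x) = 5*(-x^2 + 2*x + 4)/(x^4 + 8*x^2 + 16)

Solve f'(x) = 0:
  f'(x) = -5*(x^2 - 2*x - 4)/(x^2 + 4)^2; the denominator is positive wherever f is defined, so f'(x) = 0 ⇔ -5*x^2 + 10*x + 20 = 0.
  Factor: -5*x^2 + 10*x + 20 = -5*(x^2 - 2*x - 4); x^2 - 2*x - 4 = 0 has no rational roots; quadratic formula: x = (2 ± √20)/2.
  ⇒ x = 1 - sqrt(5) ≈ -1.2361, 1 + sqrt(5) ≈ 3.2361

f''(x) = 10*(x^3 - 3*x^2 - 12*x + 4)/(x^6 + 12*x^4 + 48*x^2 + 64)
Second-derivative test at each critical point:
  f''(-1.2361) = 0.7318 > 0 → local minimum
  f''(3.2361) = -0.1068 < 0 → local maximum

Critical points: x = 1 - sqrt(5) ≈ -1.2361 (local minimum); x = 1 + sqrt(5) ≈ 3.2361 (local maximum)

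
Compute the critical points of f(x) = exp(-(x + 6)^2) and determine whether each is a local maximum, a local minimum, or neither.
f'(x) = 2*(-x - 6)*exp(-(x + 6)^2)

Solve f'(x) = 0:
  f'(x) = (-2*x - 12)·exp(-(x + 6)^2) and exp(-(x + 6)^2) > 0 for every x, so f'(x) = 0 ⇔ -2*x - 12 = 0.
  Factor: -2*x - 12 = -2*(x + 6) = 0.
  ⇒ x = -6

f''(x) = 2*(2*(x + 6)^2 - 1)*exp(-(x + 6)^2)
Second-derivative test at each critical point:
  f''(-6) = -2 < 0 → local maximum

Critical points: x = -6 (local maximum)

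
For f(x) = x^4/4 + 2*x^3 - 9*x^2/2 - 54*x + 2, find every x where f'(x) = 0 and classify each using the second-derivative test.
f'(x) = x^3 + 6*x^2 - 9*x - 54

Solve f'(x) = 0:
  Factor: x^3 + 6*x^2 - 9*x - 54 = (x - 3)*(x + 3)*(x + 6) = 0.
  ⇒ x = -6, -3, 3

f''(x) = 3*x^2 + 12*x - 9
Second-derivative test at each critical point:
  f''(-6) = 27 > 0 → local minimum
  f''(-3) = -18 < 0 → local maximum
  f''(3) = 54 > 0 → local minimum

Critical points: x = -6 (local minimum); x = -3 (local maximum); x = 3 (local minimum)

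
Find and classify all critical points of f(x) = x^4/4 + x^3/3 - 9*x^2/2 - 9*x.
f'(x) = x^3 + x^2 - 9*x - 9

Solve f'(x) = 0:
  Factor: x^3 + x^2 - 9*x - 9 = (x - 3)*(x + 1)*(x + 3) = 0.
  ⇒ x = -3, -1, 3

f''(x) = 3*x^2 + 2*x - 9
Second-derivative test at each critical point:
  f''(-3) = 12 > 0 → local minimum
  f''(-1) = -8 < 0 → local maximum
  f''(3) = 24 > 0 → local minimum

Critical points: x = -3 (local minimum); x = -1 (local maximum); x = 3 (local minimum)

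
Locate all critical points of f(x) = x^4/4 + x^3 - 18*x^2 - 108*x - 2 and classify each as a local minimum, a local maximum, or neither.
f'(x) = x^3 + 3*x^2 - 36*x - 108

Solve f'(x) = 0:
  Factor: x^3 + 3*x^2 - 36*x - 108 = (x - 6)*(x + 3)*(x + 6) = 0.
  ⇒ x = -6, -3, 6

f''(x) = 3*x^2 + 6*x - 36
Second-derivative test at each critical point:
  f''(-6) = 36 > 0 → local minimum
  f''(-3) = -27 < 0 → local maximum
  f''(6) = 108 > 0 → local minimum

Critical points: x = -6 (local minimum); x = -3 (local maximum); x = 6 (local minimum)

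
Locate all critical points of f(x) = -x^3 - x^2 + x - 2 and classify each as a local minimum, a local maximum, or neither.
f'(x) = -3*x^2 - 2*x + 1

Solve f'(x) = 0:
  Factor: -3*x^2 - 2*x + 1 = -(x + 1)*(3*x - 1) = 0.
  ⇒ x = -1, 1/3

f''(x) = -6*x - 2
Second-derivative test at each critical point:
  f''(-1) = 4 > 0 → local minimum
  f''(1/3) = -4 < 0 → local maximum

Critical points: x = -1 (local minimum); x = 1/3 (local maximum)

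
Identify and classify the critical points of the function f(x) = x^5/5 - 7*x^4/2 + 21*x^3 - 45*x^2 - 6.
f'(x) = x*(x^3 - 14*x^2 + 63*x - 90)

Solve f'(x) = 0:
  Factor: x^4 - 14*x^3 + 63*x^2 - 90*x = x*(x - 6)*(x - 5)*(x - 3) = 0.
  ⇒ x = 0, 3, 5, 6

f''(x) = 4*x^3 - 42*x^2 + 126*x - 90
Second-derivative test at each critical point:
  f''(0) = -90 < 0 → local maximum
  f''(3) = 18 > 0 → local minimum
  f''(5) = -10 < 0 → local maximum
  f''(6) = 18 > 0 → local minimum

Critical points: x = 0 (local maximum); x = 3 (local minimum); x = 5 (local maximum); x = 6 (local minimum)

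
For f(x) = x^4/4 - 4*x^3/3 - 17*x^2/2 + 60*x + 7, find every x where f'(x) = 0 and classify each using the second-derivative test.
f'(x) = x^3 - 4*x^2 - 17*x + 60

Solve f'(x) = 0:
  Factor: x^3 - 4*x^2 - 17*x + 60 = (x - 5)*(x - 3)*(x + 4) = 0.
  ⇒ x = -4, 3, 5

f''(x) = 3*x^2 - 8*x - 17
Second-derivative test at each critical point:
  f''(-4) = 63 > 0 → local minimum
  f''(3) = -14 < 0 → local maximum
  f''(5) = 18 > 0 → local minimum

Critical points: x = -4 (local minimum); x = 3 (local maximum); x = 5 (local minimum)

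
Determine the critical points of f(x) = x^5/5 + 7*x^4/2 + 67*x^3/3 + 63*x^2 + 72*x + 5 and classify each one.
f'(x) = x^4 + 14*x^3 + 67*x^2 + 126*x + 72

Solve f'(x) = 0:
  Factor: x^4 + 14*x^3 + 67*x^2 + 126*x + 72 = (x + 1)*(x + 3)*(x + 4)*(x + 6) = 0.
  ⇒ x = -6, -4, -3, -1

f''(x) = 4*x^3 + 42*x^2 + 134*x + 126
Second-derivative test at each critical point:
  f''(-6) = -30 < 0 → local maximum
  f''(-4) = 6 > 0 → local minimum
  f''(-3) = -6 < 0 → local maximum
  f''(-1) = 30 > 0 → local minimum

Critical points: x = -6 (local maximum); x = -4 (local minimum); x = -3 (local maximum); x = -1 (local minimum)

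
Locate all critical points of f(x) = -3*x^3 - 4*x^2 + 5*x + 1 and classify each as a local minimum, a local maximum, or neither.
f'(x) = -9*x^2 - 8*x + 5

Solve f'(x) = 0:
  9*x^2 + 8*x - 5 = 0 has no rational roots; quadratic formula: x = (-8 ± √244)/18.
  ⇒ x = -sqrt(61)/9 - 4/9 ≈ -1.3122, -4/9 + sqrt(61)/9 ≈ 0.4234

f''(x) = -18*x - 8
Second-derivative test at each critical point:
  f''(-1.3122) = 15.6205 > 0 → local minimum
  f''(0.4234) = -15.6205 < 0 → local maximum

Critical points: x = -sqrt(61)/9 - 4/9 ≈ -1.3122 (local minimum); x = -4/9 + sqrt(61)/9 ≈ 0.4234 (local maximum)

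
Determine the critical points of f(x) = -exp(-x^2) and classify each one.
f'(x) = 2*x*exp(-x^2)

Solve f'(x) = 0:
  f'(x) = (2*x)·exp(-x^2) and exp(-x^2) > 0 for every x, so f'(x) = 0 ⇔ 2*x = 0.
  2*x = 0.
  ⇒ x = 0

f''(x) = 2*(1 - 2*x^2)*exp(-x^2)
Second-derivative test at each critical point:
  f''(0) = 2 > 0 → local minimum

Critical points: x = 0 (local minimum)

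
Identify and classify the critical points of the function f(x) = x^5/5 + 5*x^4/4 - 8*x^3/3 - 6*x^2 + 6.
f'(x) = x*(x^3 + 5*x^2 - 8*x - 12)

Solve f'(x) = 0:
  Factor: x^4 + 5*x^3 - 8*x^2 - 12*x = x*(x - 2)*(x + 1)*(x + 6) = 0.
  ⇒ x = -6, -1, 0, 2

f''(x) = 4*x^3 + 15*x^2 - 16*x - 12
Second-derivative test at each critical point:
  f''(-6) = -240 < 0 → local maximum
  f''(-1) = 15 > 0 → local minimum
  f''(0) = -12 < 0 → local maximum
  f''(2) = 48 > 0 → local minimum

Critical points: x = -6 (local maximum); x = -1 (local minimum); x = 0 (local maximum); x = 2 (local minimum)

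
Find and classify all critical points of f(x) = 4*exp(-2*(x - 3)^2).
f'(x) = 16*(3 - x)*exp(-2*(x - 3)^2)

Solve f'(x) = 0:
  f'(x) = (48 - 16*x)·exp(-2*(x - 3)^2) and exp(-2*(x - 3)^2) > 0 for every x, so f'(x) = 0 ⇔ 48 - 16*x = 0.
  Factor: 48 - 16*x = -16*(x - 3) = 0.
  ⇒ x = 3

f''(x) = 16*(4*(x - 3)^2 - 1)*exp(-2*(x - 3)^2)
Second-derivative test at each critical point:
  f''(3) = -16 < 0 → local maximum

Critical points: x = 3 (local maximum)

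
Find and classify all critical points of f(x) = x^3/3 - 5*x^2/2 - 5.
f'(x) = x*(x - 5)

Solve f'(x) = 0:
  Factor: x^2 - 5*x = x*(x - 5) = 0.
  ⇒ x = 0, 5

f''(x) = 2*x - 5
Second-derivative test at each critical point:
  f''(0) = -5 < 0 → local maximum
  f''(5) = 5 > 0 → local minimum

Critical points: x = 0 (local maximum); x = 5 (local minimum)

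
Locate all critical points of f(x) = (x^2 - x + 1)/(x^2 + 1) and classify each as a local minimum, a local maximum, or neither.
f'(x) = (x^2 - 1)/(x^4 + 2*x^2 + 1)

Solve f'(x) = 0:
  f'(x) = (x - 1)*(x + 1)/(x^2 + 1)^2; the denominator is positive wherever f is defined, so f'(x) = 0 ⇔ x^2 - 1 = 0.
  Factor: x^2 - 1 = (x - 1)*(x + 1) = 0.
  ⇒ x = -1, 1

f''(x) = 2*x*(3 - x^2)/(x^6 + 3*x^4 + 3*x^2 + 1)
Second-derivative test at each critical point:
  f''(-1) = -1/2 < 0 → local maximum
  f''(1) = 1/2 > 0 → local minimum

Critical points: x = -1 (local maximum); x = 1 (local minimum)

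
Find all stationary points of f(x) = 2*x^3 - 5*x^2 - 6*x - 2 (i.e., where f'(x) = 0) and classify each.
f'(x) = 6*x^2 - 10*x - 6

Solve f'(x) = 0:
  Factor: 6*x^2 - 10*x - 6 = 2*(3*x^2 - 5*x - 3); 3*x^2 - 5*x - 3 = 0 has no rational roots; quadratic formula: x = (5 ± √61)/6.
  ⇒ x = 5/6 - sqrt(61)/6 ≈ -0.4684, 5/6 + sqrt(61)/6 ≈ 2.1350

f''(x) = 12*x - 10
Second-derivative test at each critical point:
  f''(-0.4684) = -15.6205 < 0 → local maximum
  f''(2.1350) = 15.6205 > 0 → local minimum

Critical points: x = 5/6 - sqrt(61)/6 ≈ -0.4684 (local maximum); x = 5/6 + sqrt(61)/6 ≈ 2.1350 (local minimum)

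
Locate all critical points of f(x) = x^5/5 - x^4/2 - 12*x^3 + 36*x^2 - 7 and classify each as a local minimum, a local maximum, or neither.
f'(x) = x*(x^3 - 2*x^2 - 36*x + 72)

Solve f'(x) = 0:
  Factor: x^4 - 2*x^3 - 36*x^2 + 72*x = x*(x - 6)*(x - 2)*(x + 6) = 0.
  ⇒ x = -6, 0, 2, 6

f''(x) = 4*x^3 - 6*x^2 - 72*x + 72
Second-derivative test at each critical point:
  f''(-6) = -576 < 0 → local maximum
  f''(0) = 72 > 0 → local minimum
  f''(2) = -64 < 0 → local maximum
  f''(6) = 288 > 0 → local minimum

Critical points: x = -6 (local maximum); x = 0 (local minimum); x = 2 (local maximum); x = 6 (local minimum)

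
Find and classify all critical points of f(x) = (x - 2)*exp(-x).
f'(x) = (3 - x)*exp(-x)

Solve f'(x) = 0:
  f'(x) = (3 - x)·exp(-x) and exp(-x) > 0 for every x, so f'(x) = 0 ⇔ 3 - x = 0.
  3 - x = 0.
  ⇒ x = 3

f''(x) = (x - 4)*exp(-x)
Second-derivative test at each critical point:
  f''(3) = -0.0498 < 0 → local maximum

Critical points: x = 3 (local maximum)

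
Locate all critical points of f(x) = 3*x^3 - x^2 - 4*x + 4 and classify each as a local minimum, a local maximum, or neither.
f'(x) = 9*x^2 - 2*x - 4

Solve f'(x) = 0:
  9*x^2 - 2*x - 4 = 0 has no rational roots; quadratic formula: x = (2 ± √148)/18.
  ⇒ x = 1/9 - sqrt(37)/9 ≈ -0.5648, 1/9 + sqrt(37)/9 ≈ 0.7870

f''(x) = 18*x - 2
Second-derivative test at each critical point:
  f''(-0.5648) = -12.1655 < 0 → local maximum
  f''(0.7870) = 12.1655 > 0 → local minimum

Critical points: x = 1/9 - sqrt(37)/9 ≈ -0.5648 (local maximum); x = 1/9 + sqrt(37)/9 ≈ 0.7870 (local minimum)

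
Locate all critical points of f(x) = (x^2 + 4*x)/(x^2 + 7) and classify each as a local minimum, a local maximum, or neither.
f'(x) = 2*(-2*x^2 + 7*x + 14)/(x^4 + 14*x^2 + 49)

Solve f'(x) = 0:
  f'(x) = -2*(2*x^2 - 7*x - 14)/(x^2 + 7)^2; the denominator is positive wherever f is defined, so f'(x) = 0 ⇔ -4*x^2 + 14*x + 28 = 0.
  Factor: -4*x^2 + 14*x + 28 = -2*(2*x^2 - 7*x - 14); 2*x^2 - 7*x - 14 = 0 has no rational roots; quadratic formula: x = (7 ± √161)/4.
  ⇒ x = 7/4 - sqrt(161)/4 ≈ -1.4221, 7/4 + sqrt(161)/4 ≈ 4.9221

f''(x) = 2*(4*x^3 - 21*x^2 - 84*x + 49)/(x^6 + 21*x^4 + 147*x^2 + 343)
Second-derivative test at each critical point:
  f''(-1.4221) = 0.3117 > 0 → local minimum
  f''(4.9221) = -0.0260 < 0 → local maximum

Critical points: x = 7/4 - sqrt(161)/4 ≈ -1.4221 (local minimum); x = 7/4 + sqrt(161)/4 ≈ 4.9221 (local maximum)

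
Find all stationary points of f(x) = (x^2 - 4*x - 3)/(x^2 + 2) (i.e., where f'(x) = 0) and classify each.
f'(x) = 2*(2*x^2 + 5*x - 4)/(x^4 + 4*x^2 + 4)

Solve f'(x) = 0:
  f'(x) = 2*(2*x^2 + 5*x - 4)/(x^2 + 2)^2; the denominator is positive wherever f is defined, so f'(x) = 0 ⇔ 4*x^2 + 10*x - 8 = 0.
  Factor: 4*x^2 + 10*x - 8 = 2*(2*x^2 + 5*x - 4); 2*x^2 + 5*x - 4 = 0 has no rational roots; quadratic formula: x = (-5 ± √57)/4.
  ⇒ x = -sqrt(57)/4 - 5/4 ≈ -3.1375, -5/4 + sqrt(57)/4 ≈ 0.6375

f''(x) = 2*(-4*x^3 - 15*x^2 + 24*x + 10)/(x^6 + 6*x^4 + 12*x^2 + 8)
Second-derivative test at each critical point:
  f''(-3.1375) = -0.1076 < 0 → local maximum
  f''(0.6375) = 2.6076 > 0 → local minimum

Critical points: x = -sqrt(57)/4 - 5/4 ≈ -3.1375 (local maximum); x = -5/4 + sqrt(57)/4 ≈ 0.6375 (local minimum)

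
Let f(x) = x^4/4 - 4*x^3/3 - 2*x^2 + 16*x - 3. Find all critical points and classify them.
f'(x) = x^3 - 4*x^2 - 4*x + 16

Solve f'(x) = 0:
  Factor: x^3 - 4*x^2 - 4*x + 16 = (x - 4)*(x - 2)*(x + 2) = 0.
  ⇒ x = -2, 2, 4

f''(x) = 3*x^2 - 8*x - 4
Second-derivative test at each critical point:
  f''(-2) = 24 > 0 → local minimum
  f''(2) = -8 < 0 → local maximum
  f''(4) = 12 > 0 → local minimum

Critical points: x = -2 (local minimum); x = 2 (local maximum); x = 4 (local minimum)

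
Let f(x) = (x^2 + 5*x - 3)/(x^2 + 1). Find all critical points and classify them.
f'(x) = (-5*x^2 + 8*x + 5)/(x^4 + 2*x^2 + 1)

Solve f'(x) = 0:
  f'(x) = -(5*x^2 - 8*x - 5)/(x^2 + 1)^2; the denominator is positive wherever f is defined, so f'(x) = 0 ⇔ -5*x^2 + 8*x + 5 = 0.
  5*x^2 - 8*x - 5 = 0 has no rational roots; quadratic formula: x = (8 ± √164)/10.
  ⇒ x = 4/5 - sqrt(41)/5 ≈ -0.4806, 4/5 + sqrt(41)/5 ≈ 2.0806

f''(x) = 2*(5*x^3 - 12*x^2 - 15*x + 4)/(x^6 + 3*x^4 + 3*x^2 + 1)
Second-derivative test at each critical point:
  f''(-0.4806) = 8.4510 > 0 → local minimum
  f''(2.0806) = -0.4510 < 0 → local maximum

Critical points: x = 4/5 - sqrt(41)/5 ≈ -0.4806 (local minimum); x = 4/5 + sqrt(41)/5 ≈ 2.0806 (local maximum)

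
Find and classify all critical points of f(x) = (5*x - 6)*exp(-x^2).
f'(x) = (-2*x*(5*x - 6) + 5)*exp(-x^2)

Solve f'(x) = 0:
  f'(x) = (-10*x^2 + 12*x + 5)·exp(-x^2) and exp(-x^2) > 0 for every x, so f'(x) = 0 ⇔ -10*x^2 + 12*x + 5 = 0.
  10*x^2 - 12*x - 5 = 0 has no rational roots; quadratic formula: x = (12 ± √344)/20.
  ⇒ x = 3/5 - sqrt(86)/10 ≈ -0.3274, 3/5 + sqrt(86)/10 ≈ 1.5274

f''(x) = 2*(2*x^2*(5*x - 6) - 15*x + 6)*exp(-x^2)
Second-derivative test at each critical point:
  f''(-0.3274) = 16.6624 > 0 → local minimum
  f''(1.5274) = -1.7995 < 0 → local maximum

Critical points: x = 3/5 - sqrt(86)/10 ≈ -0.3274 (local minimum); x = 3/5 + sqrt(86)/10 ≈ 1.5274 (local maximum)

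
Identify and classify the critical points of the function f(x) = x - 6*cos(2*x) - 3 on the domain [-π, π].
f'(x) = 12*sin(2*x) + 1

Solve f'(x) = 0 on [-π, π]:
  f'(x) = 0 ⇔ sin(2*x) = -1/12, i.e. 2*x = arcsin(-1/12) + 2nπ or 2*x = π − arcsin(-1/12) + 2nπ; keep the solutions lying in [-π, π].
  ⇒ x = -pi/2 + asin(1/12)/2 ≈ -1.5291, -asin(1/12)/2 ≈ -0.0417, asin(1/12)/2 + pi/2 ≈ 1.6125, pi - asin(1/12)/2 ≈ 3.0999

f''(x) = 24*cos(2*x)
Second-derivative test at each critical point:
  f''(-1.5291) = -23.9165 < 0 → local maximum
  f''(-0.0417) = 23.9165 > 0 → local minimum
  f''(1.6125) = -23.9165 < 0 → local maximum
  f''(3.0999) = 23.9165 > 0 → local minimum

Critical points: x = -pi/2 + asin(1/12)/2 ≈ -1.5291 (local maximum); x = -asin(1/12)/2 ≈ -0.0417 (local minimum); x = asin(1/12)/2 + pi/2 ≈ 1.6125 (local maximum); x = pi - asin(1/12)/2 ≈ 3.0999 (local minimum)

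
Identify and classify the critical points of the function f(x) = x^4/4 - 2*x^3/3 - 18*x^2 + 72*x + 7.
f'(x) = x^3 - 2*x^2 - 36*x + 72

Solve f'(x) = 0:
  Factor: x^3 - 2*x^2 - 36*x + 72 = (x - 6)*(x - 2)*(x + 6) = 0.
  ⇒ x = -6, 2, 6

f''(x) = 3*x^2 - 4*x - 36
Second-derivative test at each critical point:
  f''(-6) = 96 > 0 → local minimum
  f''(2) = -32 < 0 → local maximum
  f''(6) = 48 > 0 → local minimum

Critical points: x = -6 (local minimum); x = 2 (local maximum); x = 6 (local minimum)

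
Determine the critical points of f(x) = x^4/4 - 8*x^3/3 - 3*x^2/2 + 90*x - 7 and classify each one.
f'(x) = x^3 - 8*x^2 - 3*x + 90

Solve f'(x) = 0:
  Factor: x^3 - 8*x^2 - 3*x + 90 = (x - 6)*(x - 5)*(x + 3) = 0.
  ⇒ x = -3, 5, 6

f''(x) = 3*x^2 - 16*x - 3
Second-derivative test at each critical point:
  f''(-3) = 72 > 0 → local minimum
  f''(5) = -8 < 0 → local maximum
  f''(6) = 9 > 0 → local minimum

Critical points: x = -3 (local minimum); x = 5 (local maximum); x = 6 (local minimum)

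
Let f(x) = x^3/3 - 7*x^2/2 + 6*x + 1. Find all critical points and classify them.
f'(x) = x^2 - 7*x + 6

Solve f'(x) = 0:
  Factor: x^2 - 7*x + 6 = (x - 6)*(x - 1) = 0.
  ⇒ x = 1, 6

f''(x) = 2*x - 7
Second-derivative test at each critical point:
  f''(1) = -5 < 0 → local maximum
  f''(6) = 5 > 0 → local minimum

Critical points: x = 1 (local maximum); x = 6 (local minimum)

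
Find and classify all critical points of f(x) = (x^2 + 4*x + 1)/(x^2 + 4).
f'(x) = 2*(-2*x^2 + 3*x + 8)/(x^4 + 8*x^2 + 16)

Solve f'(x) = 0:
  f'(x) = -2*(2*x^2 - 3*x - 8)/(x^2 + 4)^2; the denominator is positive wherever f is defined, so f'(x) = 0 ⇔ -4*x^2 + 6*x + 16 = 0.
  Factor: -4*x^2 + 6*x + 16 = -2*(2*x^2 - 3*x - 8); 2*x^2 - 3*x - 8 = 0 has no rational roots; quadratic formula: x = (3 ± √73)/4.
  ⇒ x = 3/4 - sqrt(73)/4 ≈ -1.3860, 3/4 + sqrt(73)/4 ≈ 2.8860

f''(x) = 2*(4*x^3 - 9*x^2 - 48*x + 12)/(x^6 + 12*x^4 + 48*x^2 + 64)
Second-derivative test at each critical point:
  f''(-1.3860) = 0.4874 > 0 → local minimum
  f''(2.8860) = -0.1124 < 0 → local maximum

Critical points: x = 3/4 - sqrt(73)/4 ≈ -1.3860 (local minimum); x = 3/4 + sqrt(73)/4 ≈ 2.8860 (local maximum)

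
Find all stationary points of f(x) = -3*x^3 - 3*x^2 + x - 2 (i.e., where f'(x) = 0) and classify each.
f'(x) = -9*x^2 - 6*x + 1

Solve f'(x) = 0:
  9*x^2 + 6*x - 1 = 0 has no rational roots; quadratic formula: x = (-6 ± √72)/18.
  ⇒ x = -sqrt(2)/3 - 1/3 ≈ -0.8047, -1/3 + sqrt(2)/3 ≈ 0.1381

f''(x) = -18*x - 6
Second-derivative test at each critical point:
  f''(-0.8047) = 8.4853 > 0 → local minimum
  f''(0.1381) = -8.4853 < 0 → local maximum

Critical points: x = -sqrt(2)/3 - 1/3 ≈ -0.8047 (local minimum); x = -1/3 + sqrt(2)/3 ≈ 0.1381 (local maximum)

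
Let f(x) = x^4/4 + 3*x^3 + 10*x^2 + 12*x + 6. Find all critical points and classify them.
f'(x) = x^3 + 9*x^2 + 20*x + 12

Solve f'(x) = 0:
  Factor: x^3 + 9*x^2 + 20*x + 12 = (x + 1)*(x + 2)*(x + 6) = 0.
  ⇒ x = -6, -2, -1

f''(x) = 3*x^2 + 18*x + 20
Second-derivative test at each critical point:
  f''(-6) = 20 > 0 → local minimum
  f''(-2) = -4 < 0 → local maximum
  f''(-1) = 5 > 0 → local minimum

Critical points: x = -6 (local minimum); x = -2 (local maximum); x = -1 (local minimum)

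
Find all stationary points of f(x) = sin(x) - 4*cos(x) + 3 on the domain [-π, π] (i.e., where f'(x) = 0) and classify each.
f'(x) = 4*sin(x) + cos(x)

Solve f'(x) = 0 on [-π, π]:
  f'(x) = 0 ⇔ cos(x) = -4*sin(x) ⇔ tan(x) = -1/4, i.e. x = arctan(-1/4) + nπ; keep the solutions lying in [-π, π].
  ⇒ x = -atan(1/4) ≈ -0.2450, pi - atan(1/4) ≈ 2.8966

f''(x) = -sin(x) + 4*cos(x)
Second-derivative test at each critical point:
  f''(-0.2450) = 4.1231 > 0 → local minimum
  f''(2.8966) = -4.1231 < 0 → local maximum

Critical points: x = -atan(1/4) ≈ -0.2450 (local minimum); x = pi - atan(1/4) ≈ 2.8966 (local maximum)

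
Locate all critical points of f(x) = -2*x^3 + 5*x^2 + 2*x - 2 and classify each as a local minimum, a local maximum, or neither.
f'(x) = -6*x^2 + 10*x + 2

Solve f'(x) = 0:
  Factor: -6*x^2 + 10*x + 2 = -2*(3*x^2 - 5*x - 1); 3*x^2 - 5*x - 1 = 0 has no rational roots; quadratic formula: x = (5 ± √37)/6.
  ⇒ x = 5/6 - sqrt(37)/6 ≈ -0.1805, 5/6 + sqrt(37)/6 ≈ 1.8471

f''(x) = 10 - 12*x
Second-derivative test at each critical point:
  f''(-0.1805) = 12.1655 > 0 → local minimum
  f''(1.8471) = -12.1655 < 0 → local maximum

Critical points: x = 5/6 - sqrt(37)/6 ≈ -0.1805 (local minimum); x = 5/6 + sqrt(37)/6 ≈ 1.8471 (local maximum)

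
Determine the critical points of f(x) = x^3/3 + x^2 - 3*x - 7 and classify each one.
f'(x) = x^2 + 2*x - 3

Solve f'(x) = 0:
  Factor: x^2 + 2*x - 3 = (x - 1)*(x + 3) = 0.
  ⇒ x = -3, 1

f''(x) = 2*x + 2
Second-derivative test at each critical point:
  f''(-3) = -4 < 0 → local maximum
  f''(1) = 4 > 0 → local minimum

Critical points: x = -3 (local maximum); x = 1 (local minimum)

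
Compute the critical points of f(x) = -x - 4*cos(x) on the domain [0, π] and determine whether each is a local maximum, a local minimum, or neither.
f'(x) = 4*sin(x) - 1

Solve f'(x) = 0 on [0, π]:
  f'(x) = 0 ⇔ sin(x) = 1/4, i.e. x = arcsin(1/4) + 2nπ or x = π − arcsin(1/4) + 2nπ; keep the solutions lying in [0, π].
  ⇒ x = asin(1/4) ≈ 0.2527, pi - asin(1/4) ≈ 2.8889

f''(x) = 4*cos(x)
Second-derivative test at each critical point:
  f''(0.2527) = 3.8730 > 0 → local minimum
  f''(2.8889) = -3.8730 < 0 → local maximum

Critical points: x = asin(1/4) ≈ 0.2527 (local minimum); x = pi - asin(1/4) ≈ 2.8889 (local maximum)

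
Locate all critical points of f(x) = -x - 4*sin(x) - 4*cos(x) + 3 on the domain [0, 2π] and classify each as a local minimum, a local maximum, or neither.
f'(x) = -4*sqrt(2)*cos(x + pi/4) - 1

Solve f'(x) = 0 on [0, 2π]:
  f'(x) = 0 ⇔ 4*sin(x) - 4*cos(x) = 1. Write the left side as R·cos(x + φ) with R = √((-4)² + (-4)²) = 4*sqrt(2), cos φ = -sqrt(2)/2, sin φ = -sqrt(2)/2; then cos(x + φ) = sqrt(2)/8. Solve for x and keep the solutions lying in [0, 2π].
  ⇒ x = atan((1 + sqrt(31))/(-1 + sqrt(31))) ≈ 0.9631, atan((1 - sqrt(31))/(-sqrt(31) - 1)) + pi ≈ 3.7493

f''(x) = 4*sqrt(2)*sin(x + pi/4)
Second-derivative test at each critical point:
  f''(0.9631) = 5.5678 > 0 → local minimum
  f''(3.7493) = -5.5678 < 0 → local maximum

Critical points: x = atan((1 + sqrt(31))/(-1 + sqrt(31))) ≈ 0.9631 (local minimum); x = atan((1 - sqrt(31))/(-sqrt(31) - 1)) + pi ≈ 3.7493 (local maximum)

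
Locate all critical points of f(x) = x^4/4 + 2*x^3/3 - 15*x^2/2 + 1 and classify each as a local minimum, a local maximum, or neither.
f'(x) = x*(x^2 + 2*x - 15)

Solve f'(x) = 0:
  Factor: x^3 + 2*x^2 - 15*x = x*(x - 3)*(x + 5) = 0.
  ⇒ x = -5, 0, 3

f''(x) = 3*x^2 + 4*x - 15
Second-derivative test at each critical point:
  f''(-5) = 40 > 0 → local minimum
  f''(0) = -15 < 0 → local maximum
  f''(3) = 24 > 0 → local minimum

Critical points: x = -5 (local minimum); x = 0 (local maximum); x = 3 (local minimum)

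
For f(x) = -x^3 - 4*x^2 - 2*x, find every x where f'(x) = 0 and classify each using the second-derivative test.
f'(x) = -3*x^2 - 8*x - 2

Solve f'(x) = 0:
  3*x^2 + 8*x + 2 = 0 has no rational roots; quadratic formula: x = (-8 ± √40)/6.
  ⇒ x = -4/3 - sqrt(10)/3 ≈ -2.3874, -4/3 + sqrt(10)/3 ≈ -0.2792

f''(x) = -6*x - 8
Second-derivative test at each critical point:
  f''(-2.3874) = 6.3246 > 0 → local minimum
  f''(-0.2792) = -6.3246 < 0 → local maximum

Critical points: x = -4/3 - sqrt(10)/3 ≈ -2.3874 (local minimum); x = -4/3 + sqrt(10)/3 ≈ -0.2792 (local maximum)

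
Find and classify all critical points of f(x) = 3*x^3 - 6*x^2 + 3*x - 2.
f'(x) = 9*x^2 - 12*x + 3

Solve f'(x) = 0:
  Factor: 9*x^2 - 12*x + 3 = 3*(x - 1)*(3*x - 1) = 0.
  ⇒ x = 1/3, 1

f''(x) = 18*x - 12
Second-derivative test at each critical point:
  f''(1/3) = -6 < 0 → local maximum
  f''(1) = 6 > 0 → local minimum

Critical points: x = 1/3 (local maximum); x = 1 (local minimum)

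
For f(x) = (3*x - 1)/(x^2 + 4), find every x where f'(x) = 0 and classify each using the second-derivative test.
f'(x) = (-3*x^2 + 2*x + 12)/(x^4 + 8*x^2 + 16)

Solve f'(x) = 0:
  f'(x) = -(3*x^2 - 2*x - 12)/(x^2 + 4)^2; the denominator is positive wherever f is defined, so f'(x) = 0 ⇔ -3*x^2 + 2*x + 12 = 0.
  3*x^2 - 2*x - 12 = 0 has no rational roots; quadratic formula: x = (2 ± √148)/6.
  ⇒ x = 1/3 - sqrt(37)/3 ≈ -1.6943, 1/3 + sqrt(37)/3 ≈ 2.3609

f''(x) = 2*(4*x^2*(3*x - 1) + (1 - 9*x)*(x^2 + 4))/(x^2 + 4)^3
Second-derivative test at each critical point:
  f''(-1.6943) = 0.2577 > 0 → local minimum
  f''(2.3609) = -0.1327 < 0 → local maximum

Critical points: x = 1/3 - sqrt(37)/3 ≈ -1.6943 (local minimum); x = 1/3 + sqrt(37)/3 ≈ 2.3609 (local maximum)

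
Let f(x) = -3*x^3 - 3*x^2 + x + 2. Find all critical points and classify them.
f'(x) = -9*x^2 - 6*x + 1

Solve f'(x) = 0:
  9*x^2 + 6*x - 1 = 0 has no rational roots; quadratic formula: x = (-6 ± √72)/18.
  ⇒ x = -sqrt(2)/3 - 1/3 ≈ -0.8047, -1/3 + sqrt(2)/3 ≈ 0.1381

f''(x) = -18*x - 6
Second-derivative test at each critical point:
  f''(-0.8047) = 8.4853 > 0 → local minimum
  f''(0.1381) = -8.4853 < 0 → local maximum

Critical points: x = -sqrt(2)/3 - 1/3 ≈ -0.8047 (local minimum); x = -1/3 + sqrt(2)/3 ≈ 0.1381 (local maximum)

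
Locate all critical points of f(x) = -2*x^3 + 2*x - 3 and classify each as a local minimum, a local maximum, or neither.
f'(x) = 2 - 6*x^2

Solve f'(x) = 0:
  Factor: 2 - 6*x^2 = -2*(3*x^2 - 1); 3*x^2 - 1 = 0 has no rational roots; quadratic formula: x = (0 ± √12)/6.
  ⇒ x = -sqrt(3)/3 ≈ -0.5774, sqrt(3)/3 ≈ 0.5774

f''(x) = -12*x
Second-derivative test at each critical point:
  f''(-0.5774) = 6.9282 > 0 → local minimum
  f''(0.5774) = -6.9282 < 0 → local maximum

Critical points: x = -sqrt(3)/3 ≈ -0.5774 (local minimum); x = sqrt(3)/3 ≈ 0.5774 (local maximum)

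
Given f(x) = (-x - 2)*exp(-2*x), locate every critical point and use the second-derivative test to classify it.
f'(x) = (2*x + 3)*exp(-2*x)

Solve f'(x) = 0:
  f'(x) = (2*x + 3)·exp(-2*x) and exp(-2*x) > 0 for every x, so f'(x) = 0 ⇔ 2*x + 3 = 0.
  2*x + 3 = 0.
  ⇒ x = -3/2

f''(x) = 4*(-x - 1)*exp(-2*x)
Second-derivative test at each critical point:
  f''(-3/2) = 40.1711 > 0 → local minimum

Critical points: x = -3/2 (local minimum)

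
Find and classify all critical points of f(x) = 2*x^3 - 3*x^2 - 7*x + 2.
f'(x) = 6*x^2 - 6*x - 7

Solve f'(x) = 0:
  6*x^2 - 6*x - 7 = 0 has no rational roots; quadratic formula: x = (6 ± √204)/12.
  ⇒ x = 1/2 - sqrt(51)/6 ≈ -0.6902, 1/2 + sqrt(51)/6 ≈ 1.6902

f''(x) = 12*x - 6
Second-derivative test at each critical point:
  f''(-0.6902) = -14.2829 < 0 → local maximum
  f''(1.6902) = 14.2829 > 0 → local minimum

Critical points: x = 1/2 - sqrt(51)/6 ≈ -0.6902 (local maximum); x = 1/2 + sqrt(51)/6 ≈ 1.6902 (local minimum)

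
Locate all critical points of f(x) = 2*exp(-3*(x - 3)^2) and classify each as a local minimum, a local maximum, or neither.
f'(x) = 12*(3 - x)*exp(-3*(x - 3)^2)

Solve f'(x) = 0:
  f'(x) = (36 - 12*x)·exp(-3*(x - 3)^2) and exp(-3*(x - 3)^2) > 0 for every x, so f'(x) = 0 ⇔ 36 - 12*x = 0.
  Factor: 36 - 12*x = -12*(x - 3) = 0.
  ⇒ x = 3

f''(x) = 12*(6*(x - 3)^2 - 1)*exp(-3*(x - 3)^2)
Second-derivative test at each critical point:
  f''(3) = -12 < 0 → local maximum

Critical points: x = 3 (local maximum)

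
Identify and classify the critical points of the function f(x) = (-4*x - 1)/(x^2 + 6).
f'(x) = 2*(2*x^2 + x - 12)/(x^4 + 12*x^2 + 36)

Solve f'(x) = 0:
  f'(x) = 2*(2*x^2 + x - 12)/(x^2 + 6)^2; the denominator is positive wherever f is defined, so f'(x) = 0 ⇔ 4*x^2 + 2*x - 24 = 0.
  Factor: 4*x^2 + 2*x - 24 = 2*(2*x^2 + x - 12); 2*x^2 + x - 12 = 0 has no rational roots; quadratic formula: x = (-1 ± √97)/4.
  ⇒ x = -sqrt(97)/4 - 1/4 ≈ -2.7122, -1/4 + sqrt(97)/4 ≈ 2.2122

f''(x) = 2*(-4*x^2*(4*x + 1) + (12*x + 1)*(x^2 + 6))/(x^2 + 6)^3
Second-derivative test at each critical point:
  f''(-2.7122) = -0.1104 < 0 → local maximum
  f''(2.2122) = 0.1660 > 0 → local minimum

Critical points: x = -sqrt(97)/4 - 1/4 ≈ -2.7122 (local maximum); x = -1/4 + sqrt(97)/4 ≈ 2.2122 (local minimum)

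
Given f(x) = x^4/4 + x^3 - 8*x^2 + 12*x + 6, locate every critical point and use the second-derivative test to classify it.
f'(x) = x^3 + 3*x^2 - 16*x + 12

Solve f'(x) = 0:
  Factor: x^3 + 3*x^2 - 16*x + 12 = (x - 2)*(x - 1)*(x + 6) = 0.
  ⇒ x = -6, 1, 2

f''(x) = 3*x^2 + 6*x - 16
Second-derivative test at each critical point:
  f''(-6) = 56 > 0 → local minimum
  f''(1) = -7 < 0 → local maximum
  f''(2) = 8 > 0 → local minimum

Critical points: x = -6 (local minimum); x = 1 (local maximum); x = 2 (local minimum)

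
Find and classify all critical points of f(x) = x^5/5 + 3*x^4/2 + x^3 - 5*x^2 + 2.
f'(x) = x*(x^3 + 6*x^2 + 3*x - 10)

Solve f'(x) = 0:
  Factor: x^4 + 6*x^3 + 3*x^2 - 10*x = x*(x - 1)*(x + 2)*(x + 5) = 0.
  ⇒ x = -5, -2, 0, 1

f''(x) = 4*x^3 + 18*x^2 + 6*x - 10
Second-derivative test at each critical point:
  f''(-5) = -90 < 0 → local maximum
  f''(-2) = 18 > 0 → local minimum
  f''(0) = -10 < 0 → local maximum
  f''(1) = 18 > 0 → local minimum

Critical points: x = -5 (local maximum); x = -2 (local minimum); x = 0 (local maximum); x = 1 (local minimum)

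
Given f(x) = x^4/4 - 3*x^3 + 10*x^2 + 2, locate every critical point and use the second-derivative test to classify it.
f'(x) = x*(x^2 - 9*x + 20)

Solve f'(x) = 0:
  Factor: x^3 - 9*x^2 + 20*x = x*(x - 5)*(x - 4) = 0.
  ⇒ x = 0, 4, 5

f''(x) = 3*x^2 - 18*x + 20
Second-derivative test at each critical point:
  f''(0) = 20 > 0 → local minimum
  f''(4) = -4 < 0 → local maximum
  f''(5) = 5 > 0 → local minimum

Critical points: x = 0 (local minimum); x = 4 (local maximum); x = 5 (local minimum)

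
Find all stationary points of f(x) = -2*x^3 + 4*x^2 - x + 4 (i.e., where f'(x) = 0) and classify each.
f'(x) = -6*x^2 + 8*x - 1

Solve f'(x) = 0:
  6*x^2 - 8*x + 1 = 0 has no rational roots; quadratic formula: x = (8 ± √40)/12.
  ⇒ x = 2/3 - sqrt(10)/6 ≈ 0.1396, sqrt(10)/6 + 2/3 ≈ 1.1937

f''(x) = 8 - 12*x
Second-derivative test at each critical point:
  f''(0.1396) = 6.3246 > 0 → local minimum
  f''(1.1937) = -6.3246 < 0 → local maximum

Critical points: x = 2/3 - sqrt(10)/6 ≈ 0.1396 (local minimum); x = sqrt(10)/6 + 2/3 ≈ 1.1937 (local maximum)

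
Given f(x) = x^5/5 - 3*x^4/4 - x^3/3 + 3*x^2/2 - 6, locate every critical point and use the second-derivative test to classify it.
f'(x) = x*(x^3 - 3*x^2 - x + 3)

Solve f'(x) = 0:
  Factor: x^4 - 3*x^3 - x^2 + 3*x = x*(x - 3)*(x - 1)*(x + 1) = 0.
  ⇒ x = -1, 0, 1, 3

f''(x) = 4*x^3 - 9*x^2 - 2*x + 3
Second-derivative test at each critical point:
  f''(-1) = -8 < 0 → local maximum
  f''(0) = 3 > 0 → local minimum
  f''(1) = -4 < 0 → local maximum
  f''(3) = 24 > 0 → local minimum

Critical points: x = -1 (local maximum); x = 0 (local minimum); x = 1 (local maximum); x = 3 (local minimum)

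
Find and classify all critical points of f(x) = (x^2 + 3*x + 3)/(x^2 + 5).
f'(x) = (-3*x^2 + 4*x + 15)/(x^4 + 10*x^2 + 25)

Solve f'(x) = 0:
  f'(x) = -(x - 3)*(3*x + 5)/(x^2 + 5)^2; the denominator is positive wherever f is defined, so f'(x) = 0 ⇔ -3*x^2 + 4*x + 15 = 0.
  Factor: -3*x^2 + 4*x + 15 = -(x - 3)*(3*x + 5) = 0.
  ⇒ x = -5/3, 3

f''(x) = 2*(3*x^3 - 6*x^2 - 45*x + 10)/(x^6 + 15*x^4 + 75*x^2 + 125)
Second-derivative test at each critical point:
  f''(-5/3) = 81/350 > 0 → local minimum
  f''(3) = -1/14 < 0 → local maximum

Critical points: x = -5/3 (local minimum); x = 3 (local maximum)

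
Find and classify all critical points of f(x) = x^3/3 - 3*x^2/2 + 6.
f'(x) = x*(x - 3)

Solve f'(x) = 0:
  Factor: x^2 - 3*x = x*(x - 3) = 0.
  ⇒ x = 0, 3

f''(x) = 2*x - 3
Second-derivative test at each critical point:
  f''(0) = -3 < 0 → local maximum
  f''(3) = 3 > 0 → local minimum

Critical points: x = 0 (local maximum); x = 3 (local minimum)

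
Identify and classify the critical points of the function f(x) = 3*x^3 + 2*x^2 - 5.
f'(x) = x*(9*x + 4)

Solve f'(x) = 0:
  Factor: 9*x^2 + 4*x = x*(9*x + 4) = 0.
  ⇒ x = -4/9, 0

f''(x) = 18*x + 4
Second-derivative test at each critical point:
  f''(-4/9) = -4 < 0 → local maximum
  f''(0) = 4 > 0 → local minimum

Critical points: x = -4/9 (local maximum); x = 0 (local minimum)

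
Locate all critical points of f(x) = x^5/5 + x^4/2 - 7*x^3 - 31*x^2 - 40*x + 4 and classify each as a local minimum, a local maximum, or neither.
f'(x) = x^4 + 2*x^3 - 21*x^2 - 62*x - 40

Solve f'(x) = 0:
  Factor: x^4 + 2*x^3 - 21*x^2 - 62*x - 40 = (x - 5)*(x + 1)*(x + 2)*(x + 4) = 0.
  ⇒ x = -4, -2, -1, 5

f''(x) = 4*x^3 + 6*x^2 - 42*x - 62
Second-derivative test at each critical point:
  f''(-4) = -54 < 0 → local maximum
  f''(-2) = 14 > 0 → local minimum
  f''(-1) = -18 < 0 → local maximum
  f''(5) = 378 > 0 → local minimum

Critical points: x = -4 (local maximum); x = -2 (local minimum); x = -1 (local maximum); x = 5 (local minimum)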